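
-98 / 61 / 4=-0.40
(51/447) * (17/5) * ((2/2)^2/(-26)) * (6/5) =-867/48425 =-0.02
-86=-86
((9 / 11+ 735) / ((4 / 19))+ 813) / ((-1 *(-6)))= 718.02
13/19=0.68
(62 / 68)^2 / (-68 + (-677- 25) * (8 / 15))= -4805 / 2557072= -0.00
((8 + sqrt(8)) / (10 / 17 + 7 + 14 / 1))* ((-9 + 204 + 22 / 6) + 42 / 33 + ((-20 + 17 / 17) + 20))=225454* sqrt(2) / 12111 + 901816 / 12111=100.79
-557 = -557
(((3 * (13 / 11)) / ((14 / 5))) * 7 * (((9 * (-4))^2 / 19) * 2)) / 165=16848 / 2299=7.33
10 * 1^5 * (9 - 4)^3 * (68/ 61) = 1393.44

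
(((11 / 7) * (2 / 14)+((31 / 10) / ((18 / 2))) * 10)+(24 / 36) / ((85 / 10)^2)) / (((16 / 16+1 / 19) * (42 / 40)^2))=178135640 / 56205009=3.17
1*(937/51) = 937/51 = 18.37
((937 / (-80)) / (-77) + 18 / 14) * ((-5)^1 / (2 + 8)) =-8857 / 12320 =-0.72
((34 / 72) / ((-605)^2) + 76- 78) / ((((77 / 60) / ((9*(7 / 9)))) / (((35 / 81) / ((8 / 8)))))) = -184476481 / 39135393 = -4.71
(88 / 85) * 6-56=-4232 / 85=-49.79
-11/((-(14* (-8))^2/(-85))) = -935/12544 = -0.07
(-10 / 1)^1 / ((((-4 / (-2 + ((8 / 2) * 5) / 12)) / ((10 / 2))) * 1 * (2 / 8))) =-50 / 3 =-16.67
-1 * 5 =-5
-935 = -935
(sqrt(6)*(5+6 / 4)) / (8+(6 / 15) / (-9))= 585*sqrt(6) / 716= 2.00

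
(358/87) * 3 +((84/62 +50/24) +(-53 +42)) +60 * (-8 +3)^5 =-2022698401/10788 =-187495.22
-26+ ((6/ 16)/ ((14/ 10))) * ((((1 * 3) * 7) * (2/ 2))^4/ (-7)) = -59743/ 8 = -7467.88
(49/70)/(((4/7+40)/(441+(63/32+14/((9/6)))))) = 2127629/272640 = 7.80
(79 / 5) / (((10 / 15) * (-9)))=-79 / 30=-2.63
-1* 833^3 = -578009537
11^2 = 121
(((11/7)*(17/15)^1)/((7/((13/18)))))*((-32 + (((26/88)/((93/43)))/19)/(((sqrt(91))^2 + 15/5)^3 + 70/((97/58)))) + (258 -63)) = 45131137495067143/1506827579925024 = 29.95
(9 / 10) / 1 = 0.90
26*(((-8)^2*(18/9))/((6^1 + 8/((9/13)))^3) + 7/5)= 91249418/2465195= 37.02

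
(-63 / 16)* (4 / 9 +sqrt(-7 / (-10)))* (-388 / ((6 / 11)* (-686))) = -3201* sqrt(70) / 7840 - 1067 / 588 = -5.23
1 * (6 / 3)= 2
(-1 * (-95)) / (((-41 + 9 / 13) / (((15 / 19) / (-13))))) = 75 / 524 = 0.14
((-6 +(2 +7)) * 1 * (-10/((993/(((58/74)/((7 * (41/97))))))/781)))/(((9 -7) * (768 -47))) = -10984765/2534234969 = -0.00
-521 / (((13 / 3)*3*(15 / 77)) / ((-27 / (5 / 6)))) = 2166318 / 325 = 6665.59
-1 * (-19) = 19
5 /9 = 0.56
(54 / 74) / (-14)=-0.05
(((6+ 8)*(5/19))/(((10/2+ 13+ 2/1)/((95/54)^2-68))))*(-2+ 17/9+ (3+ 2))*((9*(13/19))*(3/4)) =-189452263/701784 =-269.96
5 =5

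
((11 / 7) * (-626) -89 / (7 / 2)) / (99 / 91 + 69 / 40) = -358.75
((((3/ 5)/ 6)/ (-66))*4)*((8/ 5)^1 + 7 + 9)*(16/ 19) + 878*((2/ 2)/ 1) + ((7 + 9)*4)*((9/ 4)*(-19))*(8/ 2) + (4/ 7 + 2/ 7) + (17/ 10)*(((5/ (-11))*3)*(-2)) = -1103898931/ 109725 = -10060.60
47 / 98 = 0.48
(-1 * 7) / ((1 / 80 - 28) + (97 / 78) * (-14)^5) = 21840 / 2086844441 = 0.00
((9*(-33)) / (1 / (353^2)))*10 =-370088730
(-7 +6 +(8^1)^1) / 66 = 0.11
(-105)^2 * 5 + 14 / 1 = 55139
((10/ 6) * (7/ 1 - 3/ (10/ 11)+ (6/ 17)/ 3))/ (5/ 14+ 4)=4543/ 3111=1.46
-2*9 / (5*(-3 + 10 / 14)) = 63 / 40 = 1.58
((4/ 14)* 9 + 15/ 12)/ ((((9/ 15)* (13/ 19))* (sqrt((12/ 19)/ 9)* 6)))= 10165* sqrt(57)/ 13104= 5.86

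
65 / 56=1.16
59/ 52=1.13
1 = 1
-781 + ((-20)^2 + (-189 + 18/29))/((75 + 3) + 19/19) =-1783134/2291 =-778.32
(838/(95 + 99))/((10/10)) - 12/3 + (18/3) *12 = 7015/97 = 72.32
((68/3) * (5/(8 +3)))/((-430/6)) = -68/473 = -0.14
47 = 47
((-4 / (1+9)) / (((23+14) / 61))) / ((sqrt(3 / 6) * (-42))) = 61 * sqrt(2) / 3885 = 0.02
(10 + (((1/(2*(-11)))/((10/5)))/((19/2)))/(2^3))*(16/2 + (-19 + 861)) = 14211575/1672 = 8499.75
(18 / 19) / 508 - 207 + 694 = 2350271 / 4826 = 487.00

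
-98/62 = -49/31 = -1.58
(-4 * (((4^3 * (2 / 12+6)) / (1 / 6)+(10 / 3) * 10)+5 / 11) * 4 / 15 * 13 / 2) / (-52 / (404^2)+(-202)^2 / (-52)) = 4372481887072 / 206039677635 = 21.22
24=24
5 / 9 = 0.56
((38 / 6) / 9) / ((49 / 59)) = 1121 / 1323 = 0.85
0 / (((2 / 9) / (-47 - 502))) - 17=-17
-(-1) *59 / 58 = 59 / 58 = 1.02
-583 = -583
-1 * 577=-577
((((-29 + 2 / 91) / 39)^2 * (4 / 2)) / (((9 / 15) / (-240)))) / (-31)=618112800 / 43384159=14.25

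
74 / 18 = 37 / 9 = 4.11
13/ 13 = 1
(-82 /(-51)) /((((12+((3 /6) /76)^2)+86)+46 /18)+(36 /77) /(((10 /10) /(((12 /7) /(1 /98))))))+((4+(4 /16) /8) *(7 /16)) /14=962397960915 /7131311197184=0.13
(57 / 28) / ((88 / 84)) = 171 / 88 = 1.94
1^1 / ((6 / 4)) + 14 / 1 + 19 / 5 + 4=337 / 15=22.47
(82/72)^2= 1681/1296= 1.30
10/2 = 5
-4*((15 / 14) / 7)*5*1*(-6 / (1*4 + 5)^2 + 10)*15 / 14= -33500 / 1029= -32.56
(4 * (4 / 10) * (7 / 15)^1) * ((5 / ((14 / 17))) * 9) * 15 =612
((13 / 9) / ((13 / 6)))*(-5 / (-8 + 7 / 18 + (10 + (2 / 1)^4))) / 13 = -60 / 4303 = -0.01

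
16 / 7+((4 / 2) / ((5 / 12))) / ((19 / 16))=4208 / 665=6.33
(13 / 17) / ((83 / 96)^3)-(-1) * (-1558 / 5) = -15086842642 / 48601895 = -310.42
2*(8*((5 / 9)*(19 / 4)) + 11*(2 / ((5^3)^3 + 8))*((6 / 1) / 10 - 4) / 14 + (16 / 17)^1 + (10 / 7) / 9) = 464611220818 / 10459027215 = 44.42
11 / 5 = 2.20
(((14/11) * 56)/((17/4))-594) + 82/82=-107755/187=-576.23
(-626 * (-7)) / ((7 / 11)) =6886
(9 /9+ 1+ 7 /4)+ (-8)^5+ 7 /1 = -131029 /4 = -32757.25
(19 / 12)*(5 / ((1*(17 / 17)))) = 95 / 12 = 7.92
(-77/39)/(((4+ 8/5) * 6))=-55/936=-0.06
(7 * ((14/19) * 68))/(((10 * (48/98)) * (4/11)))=448987/2280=196.92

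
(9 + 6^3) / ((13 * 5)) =45 / 13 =3.46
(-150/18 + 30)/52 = 5/12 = 0.42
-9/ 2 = -4.50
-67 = -67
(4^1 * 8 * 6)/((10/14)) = 268.80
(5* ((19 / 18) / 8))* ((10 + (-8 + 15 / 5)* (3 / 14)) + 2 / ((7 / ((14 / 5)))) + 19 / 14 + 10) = 779 / 56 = 13.91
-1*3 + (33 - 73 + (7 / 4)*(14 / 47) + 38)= -421 / 94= -4.48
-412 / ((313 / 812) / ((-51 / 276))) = 1421812 / 7199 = 197.50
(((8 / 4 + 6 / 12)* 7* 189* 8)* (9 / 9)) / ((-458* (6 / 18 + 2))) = -5670 / 229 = -24.76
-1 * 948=-948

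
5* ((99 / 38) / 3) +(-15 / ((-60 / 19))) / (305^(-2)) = 33582355 / 76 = 441873.09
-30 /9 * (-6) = 20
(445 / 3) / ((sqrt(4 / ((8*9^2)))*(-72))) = -445*sqrt(2) / 24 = -26.22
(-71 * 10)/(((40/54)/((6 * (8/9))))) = -5112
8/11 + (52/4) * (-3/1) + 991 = 10480/11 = 952.73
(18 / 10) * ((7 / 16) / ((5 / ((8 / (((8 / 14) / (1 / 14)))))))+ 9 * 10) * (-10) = -64863 / 40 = -1621.58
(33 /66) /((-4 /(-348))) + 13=113 /2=56.50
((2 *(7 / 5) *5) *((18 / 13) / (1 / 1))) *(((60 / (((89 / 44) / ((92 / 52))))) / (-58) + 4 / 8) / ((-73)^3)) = 3423042 / 169684936213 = 0.00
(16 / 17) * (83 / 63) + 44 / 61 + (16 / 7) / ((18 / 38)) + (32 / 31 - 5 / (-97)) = 220879627 / 28064331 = 7.87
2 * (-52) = -104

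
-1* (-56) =56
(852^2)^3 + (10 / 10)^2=382505398183563265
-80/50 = -8/5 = -1.60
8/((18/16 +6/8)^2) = 512/225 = 2.28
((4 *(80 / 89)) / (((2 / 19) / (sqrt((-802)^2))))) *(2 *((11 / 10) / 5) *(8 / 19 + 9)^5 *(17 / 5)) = 3041492073.05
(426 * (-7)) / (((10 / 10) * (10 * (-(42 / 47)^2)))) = 156839 / 420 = 373.43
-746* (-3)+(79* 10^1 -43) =2985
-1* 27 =-27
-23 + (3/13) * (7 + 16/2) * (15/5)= -164/13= -12.62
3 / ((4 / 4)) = 3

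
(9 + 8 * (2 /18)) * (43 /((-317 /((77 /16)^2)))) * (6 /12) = -22690283 /1460736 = -15.53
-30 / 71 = -0.42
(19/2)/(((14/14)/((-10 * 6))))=-570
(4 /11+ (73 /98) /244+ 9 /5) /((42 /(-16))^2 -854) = -22796344 /8912674925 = -0.00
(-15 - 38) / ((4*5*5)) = -53 / 100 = -0.53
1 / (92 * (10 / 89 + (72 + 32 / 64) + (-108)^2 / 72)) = 0.00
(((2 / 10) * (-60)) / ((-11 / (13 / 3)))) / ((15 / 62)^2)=199888 / 2475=80.76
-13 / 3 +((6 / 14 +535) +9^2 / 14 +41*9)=38047 / 42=905.88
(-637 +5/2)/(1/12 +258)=-7614/3097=-2.46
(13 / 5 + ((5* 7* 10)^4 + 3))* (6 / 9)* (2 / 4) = 25010416676 / 5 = 5002083335.20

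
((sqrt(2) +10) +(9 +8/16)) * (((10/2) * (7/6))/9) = 35 * sqrt(2)/54 +455/36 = 13.56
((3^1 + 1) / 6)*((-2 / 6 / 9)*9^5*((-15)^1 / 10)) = 2187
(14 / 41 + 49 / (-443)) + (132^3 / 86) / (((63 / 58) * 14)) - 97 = 63599768026 / 38269441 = 1661.89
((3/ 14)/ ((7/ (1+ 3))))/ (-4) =-0.03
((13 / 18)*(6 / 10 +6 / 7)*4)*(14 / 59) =1.00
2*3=6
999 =999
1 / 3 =0.33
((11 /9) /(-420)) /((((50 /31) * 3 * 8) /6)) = -341 /756000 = -0.00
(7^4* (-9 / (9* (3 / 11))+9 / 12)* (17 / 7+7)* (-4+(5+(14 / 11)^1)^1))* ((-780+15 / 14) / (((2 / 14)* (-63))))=-155850625 / 12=-12987552.08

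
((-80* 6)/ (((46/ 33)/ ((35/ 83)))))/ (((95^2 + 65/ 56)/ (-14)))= 43464960/ 192986537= 0.23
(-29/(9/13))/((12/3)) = -10.47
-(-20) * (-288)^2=1658880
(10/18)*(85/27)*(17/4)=7225/972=7.43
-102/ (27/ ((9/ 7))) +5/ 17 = -543/ 119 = -4.56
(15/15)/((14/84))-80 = -74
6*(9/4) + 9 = 45/2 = 22.50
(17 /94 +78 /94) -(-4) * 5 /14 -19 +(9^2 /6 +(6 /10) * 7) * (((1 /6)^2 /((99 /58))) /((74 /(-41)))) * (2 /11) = -13195264309 /795383820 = -16.59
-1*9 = -9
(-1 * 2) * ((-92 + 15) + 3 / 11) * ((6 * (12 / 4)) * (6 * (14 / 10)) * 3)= 3828384 / 55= 69606.98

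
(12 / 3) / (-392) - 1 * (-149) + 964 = 1112.99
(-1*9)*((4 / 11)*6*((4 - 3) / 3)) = -72 / 11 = -6.55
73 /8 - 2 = 57 /8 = 7.12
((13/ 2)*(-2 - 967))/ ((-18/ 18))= 12597/ 2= 6298.50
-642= -642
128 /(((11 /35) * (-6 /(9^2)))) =-60480 /11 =-5498.18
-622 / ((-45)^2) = -622 / 2025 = -0.31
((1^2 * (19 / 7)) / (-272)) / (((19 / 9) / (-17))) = 0.08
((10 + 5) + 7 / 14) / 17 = 31 / 34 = 0.91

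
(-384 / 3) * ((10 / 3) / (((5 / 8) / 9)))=-6144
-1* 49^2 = -2401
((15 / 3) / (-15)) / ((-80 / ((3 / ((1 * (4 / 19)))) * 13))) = 247 / 320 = 0.77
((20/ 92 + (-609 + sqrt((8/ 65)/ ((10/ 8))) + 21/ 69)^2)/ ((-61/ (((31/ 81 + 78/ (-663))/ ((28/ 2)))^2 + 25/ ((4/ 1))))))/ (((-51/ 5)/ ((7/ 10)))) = 2959365975299270975/ 1135860369917364-929156500000 * sqrt(26)/ 1763758338381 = 2602.71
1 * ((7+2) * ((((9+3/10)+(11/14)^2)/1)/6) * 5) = 29157/392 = 74.38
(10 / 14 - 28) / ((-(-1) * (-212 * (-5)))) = -191 / 7420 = -0.03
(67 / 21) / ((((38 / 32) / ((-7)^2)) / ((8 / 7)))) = 8576 / 57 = 150.46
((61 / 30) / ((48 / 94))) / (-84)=-2867 / 60480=-0.05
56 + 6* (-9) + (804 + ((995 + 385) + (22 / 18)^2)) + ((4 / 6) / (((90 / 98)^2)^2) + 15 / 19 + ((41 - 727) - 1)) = 351122453063 / 233735625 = 1502.22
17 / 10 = 1.70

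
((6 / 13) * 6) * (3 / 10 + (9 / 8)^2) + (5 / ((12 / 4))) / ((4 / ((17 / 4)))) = 4763 / 780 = 6.11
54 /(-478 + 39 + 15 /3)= -27 /217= -0.12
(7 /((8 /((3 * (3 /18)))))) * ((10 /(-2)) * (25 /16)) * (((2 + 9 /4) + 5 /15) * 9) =-144375 /1024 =-140.99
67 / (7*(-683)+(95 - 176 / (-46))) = -1541 / 107690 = -0.01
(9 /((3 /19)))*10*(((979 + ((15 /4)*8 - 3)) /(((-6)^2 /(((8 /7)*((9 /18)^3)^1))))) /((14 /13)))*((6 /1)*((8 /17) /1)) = 5965.95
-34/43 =-0.79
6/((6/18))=18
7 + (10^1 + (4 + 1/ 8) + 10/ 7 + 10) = 32.55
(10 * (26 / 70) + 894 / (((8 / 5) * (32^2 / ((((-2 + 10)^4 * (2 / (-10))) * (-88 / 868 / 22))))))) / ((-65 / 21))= -3759 / 2015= -1.87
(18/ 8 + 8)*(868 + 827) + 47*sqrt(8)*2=188*sqrt(2) + 69495/ 4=17639.62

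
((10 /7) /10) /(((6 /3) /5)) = 5 /14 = 0.36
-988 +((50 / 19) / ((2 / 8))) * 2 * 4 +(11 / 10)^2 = -1714901 / 1900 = -902.58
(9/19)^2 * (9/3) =0.67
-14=-14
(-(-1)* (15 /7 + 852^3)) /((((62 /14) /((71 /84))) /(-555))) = -56865243471585 /868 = -65512953308.28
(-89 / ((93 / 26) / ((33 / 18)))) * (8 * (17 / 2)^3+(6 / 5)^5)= -195498187027 / 871875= -224227.31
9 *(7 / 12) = 21 / 4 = 5.25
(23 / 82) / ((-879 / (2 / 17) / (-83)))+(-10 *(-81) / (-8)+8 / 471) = -101.23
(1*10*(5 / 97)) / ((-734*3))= -25 / 106797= -0.00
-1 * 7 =-7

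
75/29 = 2.59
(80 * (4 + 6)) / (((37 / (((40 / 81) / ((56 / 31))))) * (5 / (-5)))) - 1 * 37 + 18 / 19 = -16726615 / 398601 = -41.96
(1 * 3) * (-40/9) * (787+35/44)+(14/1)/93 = -3581792/341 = -10503.79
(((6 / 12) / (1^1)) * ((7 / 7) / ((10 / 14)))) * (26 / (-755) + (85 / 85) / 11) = 0.04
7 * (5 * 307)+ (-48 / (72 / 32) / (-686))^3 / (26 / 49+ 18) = 54235334288207 / 5047495047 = 10745.00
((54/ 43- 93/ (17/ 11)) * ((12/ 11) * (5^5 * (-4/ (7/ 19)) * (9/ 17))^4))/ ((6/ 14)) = -73396163593652343750000000000/ 4701146527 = -15612396502027247650.18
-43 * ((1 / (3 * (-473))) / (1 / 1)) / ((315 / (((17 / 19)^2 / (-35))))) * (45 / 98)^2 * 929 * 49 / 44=-805443 / 1678049296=-0.00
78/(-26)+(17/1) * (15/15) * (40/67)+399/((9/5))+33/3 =48203/201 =239.82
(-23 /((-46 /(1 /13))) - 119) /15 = -1031 /130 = -7.93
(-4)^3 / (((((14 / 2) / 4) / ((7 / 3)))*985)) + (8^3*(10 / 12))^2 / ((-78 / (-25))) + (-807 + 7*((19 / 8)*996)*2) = 31343467898 / 345735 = 90657.49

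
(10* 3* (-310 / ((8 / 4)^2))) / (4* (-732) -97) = 93 / 121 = 0.77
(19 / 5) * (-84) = -1596 / 5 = -319.20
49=49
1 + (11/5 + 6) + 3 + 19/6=461/30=15.37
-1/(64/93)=-93/64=-1.45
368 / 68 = 92 / 17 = 5.41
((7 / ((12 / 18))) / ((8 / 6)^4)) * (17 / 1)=28917 / 512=56.48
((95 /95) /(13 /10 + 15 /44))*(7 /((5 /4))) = 1232 /361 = 3.41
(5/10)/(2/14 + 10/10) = 7/16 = 0.44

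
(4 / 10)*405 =162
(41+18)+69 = 128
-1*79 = -79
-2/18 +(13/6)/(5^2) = -11/450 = -0.02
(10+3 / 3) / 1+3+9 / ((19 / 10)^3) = 15.31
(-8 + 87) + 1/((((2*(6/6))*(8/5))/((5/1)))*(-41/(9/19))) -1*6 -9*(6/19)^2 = 17070749/236816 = 72.08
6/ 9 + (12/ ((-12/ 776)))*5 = -11638/ 3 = -3879.33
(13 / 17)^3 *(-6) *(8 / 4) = -26364 / 4913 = -5.37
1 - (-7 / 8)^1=1.88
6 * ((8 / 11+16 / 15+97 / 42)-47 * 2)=-207661 / 385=-539.38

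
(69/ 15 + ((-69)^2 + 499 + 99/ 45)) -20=26234/ 5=5246.80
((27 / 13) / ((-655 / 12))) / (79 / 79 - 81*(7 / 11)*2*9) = 3564 / 86810425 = 0.00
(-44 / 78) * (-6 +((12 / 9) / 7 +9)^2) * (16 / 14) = -6090128 / 120393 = -50.59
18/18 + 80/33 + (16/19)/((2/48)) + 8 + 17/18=122563/3762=32.58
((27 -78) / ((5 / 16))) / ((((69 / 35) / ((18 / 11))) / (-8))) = 274176 / 253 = 1083.70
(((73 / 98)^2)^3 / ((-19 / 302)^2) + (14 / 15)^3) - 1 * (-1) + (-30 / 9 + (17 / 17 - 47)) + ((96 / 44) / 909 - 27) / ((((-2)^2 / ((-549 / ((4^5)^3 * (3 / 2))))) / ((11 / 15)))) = -15946507718058824673042428293 / 3657705190596478324703232000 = -4.36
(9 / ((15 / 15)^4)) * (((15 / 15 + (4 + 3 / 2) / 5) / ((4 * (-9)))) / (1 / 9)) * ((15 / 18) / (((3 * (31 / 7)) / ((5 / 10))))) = -147 / 992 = -0.15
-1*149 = -149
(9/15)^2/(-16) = -9/400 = -0.02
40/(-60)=-2/3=-0.67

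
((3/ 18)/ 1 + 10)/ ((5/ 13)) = 793/ 30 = 26.43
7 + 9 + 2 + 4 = 22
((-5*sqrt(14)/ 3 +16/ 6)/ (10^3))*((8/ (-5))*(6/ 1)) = -16/ 625 +2*sqrt(14)/ 125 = 0.03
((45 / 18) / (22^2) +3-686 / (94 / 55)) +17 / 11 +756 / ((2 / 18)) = 291500499 / 45496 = 6407.17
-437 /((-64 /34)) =7429 /32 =232.16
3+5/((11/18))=123/11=11.18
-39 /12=-13 /4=-3.25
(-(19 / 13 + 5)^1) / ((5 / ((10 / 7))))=-24 / 13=-1.85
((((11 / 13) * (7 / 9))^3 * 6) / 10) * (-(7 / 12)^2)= -22370117 / 384387120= -0.06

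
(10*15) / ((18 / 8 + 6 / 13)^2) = 135200 / 6627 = 20.40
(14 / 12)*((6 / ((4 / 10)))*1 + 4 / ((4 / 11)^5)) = 1154237 / 1536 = 751.46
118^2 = 13924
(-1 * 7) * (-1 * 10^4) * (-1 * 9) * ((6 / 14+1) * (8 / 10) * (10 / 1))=-7200000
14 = 14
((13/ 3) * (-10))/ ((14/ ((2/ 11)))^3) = -130/ 1369599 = -0.00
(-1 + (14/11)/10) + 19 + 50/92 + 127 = 368547/2530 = 145.67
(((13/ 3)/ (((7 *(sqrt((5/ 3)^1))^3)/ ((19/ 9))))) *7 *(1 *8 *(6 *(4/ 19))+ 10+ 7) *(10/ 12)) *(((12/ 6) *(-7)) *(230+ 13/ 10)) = -2408861 *sqrt(15)/ 30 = -310982.62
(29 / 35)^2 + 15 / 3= 6966 / 1225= 5.69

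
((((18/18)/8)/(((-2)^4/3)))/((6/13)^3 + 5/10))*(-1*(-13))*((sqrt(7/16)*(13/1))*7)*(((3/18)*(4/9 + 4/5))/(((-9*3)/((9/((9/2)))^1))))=-18193357*sqrt(7)/102215520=-0.47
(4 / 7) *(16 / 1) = 9.14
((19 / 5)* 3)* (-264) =-3009.60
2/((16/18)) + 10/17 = 193/68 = 2.84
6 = 6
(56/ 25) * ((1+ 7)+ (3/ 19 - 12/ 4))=5488/ 475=11.55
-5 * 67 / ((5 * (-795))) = 67 / 795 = 0.08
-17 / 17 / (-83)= 1 / 83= 0.01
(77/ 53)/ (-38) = -77/ 2014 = -0.04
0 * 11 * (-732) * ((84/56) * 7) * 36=0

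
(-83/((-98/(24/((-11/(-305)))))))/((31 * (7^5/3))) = 911340/280828163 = 0.00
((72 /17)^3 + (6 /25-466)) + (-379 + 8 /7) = -660002529 /859775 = -767.65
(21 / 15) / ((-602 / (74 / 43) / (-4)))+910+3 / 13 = 109398009 / 120185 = 910.25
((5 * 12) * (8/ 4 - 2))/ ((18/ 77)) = 0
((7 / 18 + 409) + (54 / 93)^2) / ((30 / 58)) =205535789 / 259470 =792.14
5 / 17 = 0.29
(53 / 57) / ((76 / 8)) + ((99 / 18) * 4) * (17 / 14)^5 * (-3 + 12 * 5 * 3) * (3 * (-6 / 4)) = -26945150001169 / 582463392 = -46260.68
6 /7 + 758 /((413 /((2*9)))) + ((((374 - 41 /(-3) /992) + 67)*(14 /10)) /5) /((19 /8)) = 6267759787 /72977100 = 85.89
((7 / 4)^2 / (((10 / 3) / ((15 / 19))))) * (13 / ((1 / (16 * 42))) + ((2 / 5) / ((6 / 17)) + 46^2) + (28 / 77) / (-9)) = 263241769 / 33440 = 7872.06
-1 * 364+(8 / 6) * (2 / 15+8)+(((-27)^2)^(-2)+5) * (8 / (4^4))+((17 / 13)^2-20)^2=-22436680729913 / 1214278912080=-18.48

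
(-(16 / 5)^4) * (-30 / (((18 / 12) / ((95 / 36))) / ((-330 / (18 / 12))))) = -54788096 / 45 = -1217513.24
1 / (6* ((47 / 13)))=0.05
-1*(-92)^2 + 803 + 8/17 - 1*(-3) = -130178/17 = -7657.53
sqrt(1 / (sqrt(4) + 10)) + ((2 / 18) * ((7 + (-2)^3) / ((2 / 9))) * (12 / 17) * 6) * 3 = -108 / 17 + sqrt(3) / 6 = -6.06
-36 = -36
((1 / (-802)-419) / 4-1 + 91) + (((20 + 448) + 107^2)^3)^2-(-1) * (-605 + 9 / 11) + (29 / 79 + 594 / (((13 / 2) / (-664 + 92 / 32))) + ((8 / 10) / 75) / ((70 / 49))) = 194625793624956068659849074699620239 / 67951455000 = 2864188759827969374016334.00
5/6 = 0.83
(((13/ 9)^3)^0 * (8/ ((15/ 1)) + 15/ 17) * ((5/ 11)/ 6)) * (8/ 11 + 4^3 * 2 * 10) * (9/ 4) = 635721/ 2057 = 309.05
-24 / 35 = -0.69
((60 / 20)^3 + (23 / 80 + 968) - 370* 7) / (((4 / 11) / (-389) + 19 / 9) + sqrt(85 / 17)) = 79852904367291 / 12983766080 - 189209081405817* sqrt(5) / 64918830400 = -366.92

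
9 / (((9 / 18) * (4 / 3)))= 27 / 2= 13.50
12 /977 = 0.01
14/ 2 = 7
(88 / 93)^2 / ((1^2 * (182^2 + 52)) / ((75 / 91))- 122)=96800 / 4338721839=0.00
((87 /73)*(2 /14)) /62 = 87 /31682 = 0.00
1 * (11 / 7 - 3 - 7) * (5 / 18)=-295 / 126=-2.34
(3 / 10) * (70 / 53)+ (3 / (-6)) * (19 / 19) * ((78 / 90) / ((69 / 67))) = -2693 / 109710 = -0.02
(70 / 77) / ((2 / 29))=145 / 11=13.18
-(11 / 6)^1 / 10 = -11 / 60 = -0.18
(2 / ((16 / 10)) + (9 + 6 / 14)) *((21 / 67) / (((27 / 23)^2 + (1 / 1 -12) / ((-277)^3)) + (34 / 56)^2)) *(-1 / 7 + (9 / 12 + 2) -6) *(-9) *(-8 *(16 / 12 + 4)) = -2496.53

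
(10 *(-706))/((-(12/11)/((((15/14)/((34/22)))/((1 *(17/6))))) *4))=3203475/8092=395.88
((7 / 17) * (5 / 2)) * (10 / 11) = 175 / 187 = 0.94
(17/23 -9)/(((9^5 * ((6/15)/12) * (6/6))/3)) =-1900/150903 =-0.01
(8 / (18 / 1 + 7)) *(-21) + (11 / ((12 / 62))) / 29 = -4.76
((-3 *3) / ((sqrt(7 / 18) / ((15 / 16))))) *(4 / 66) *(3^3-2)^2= -84375 *sqrt(14) / 616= -512.50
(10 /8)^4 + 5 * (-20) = -97.56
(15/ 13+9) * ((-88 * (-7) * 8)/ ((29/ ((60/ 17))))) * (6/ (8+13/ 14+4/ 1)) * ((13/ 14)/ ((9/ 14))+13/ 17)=6243.55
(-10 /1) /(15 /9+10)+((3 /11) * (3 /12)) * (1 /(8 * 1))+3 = 5301 /2464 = 2.15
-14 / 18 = -7 / 9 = -0.78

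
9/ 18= 1/ 2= 0.50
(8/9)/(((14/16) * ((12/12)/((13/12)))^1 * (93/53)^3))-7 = -1033197895/152023473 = -6.80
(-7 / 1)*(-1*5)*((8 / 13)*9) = 2520 / 13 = 193.85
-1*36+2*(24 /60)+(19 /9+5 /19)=-28066 /855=-32.83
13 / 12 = 1.08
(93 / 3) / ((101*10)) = 31 / 1010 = 0.03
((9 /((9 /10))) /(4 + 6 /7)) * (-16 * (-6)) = 3360 /17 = 197.65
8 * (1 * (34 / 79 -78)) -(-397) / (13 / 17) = -101.40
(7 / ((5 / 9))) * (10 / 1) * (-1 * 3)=-378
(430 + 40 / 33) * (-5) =-71150 / 33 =-2156.06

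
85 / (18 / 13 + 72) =1105 / 954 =1.16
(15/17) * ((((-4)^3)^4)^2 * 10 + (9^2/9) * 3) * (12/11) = 506654958079185660/187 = 2709384802562490.16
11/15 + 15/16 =401/240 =1.67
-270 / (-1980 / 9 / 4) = 54 / 11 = 4.91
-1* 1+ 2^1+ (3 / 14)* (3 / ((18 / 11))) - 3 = -45 / 28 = -1.61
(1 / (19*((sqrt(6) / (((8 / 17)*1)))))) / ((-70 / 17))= -2*sqrt(6) / 1995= -0.00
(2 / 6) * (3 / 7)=1 / 7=0.14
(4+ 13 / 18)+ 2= 121 / 18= 6.72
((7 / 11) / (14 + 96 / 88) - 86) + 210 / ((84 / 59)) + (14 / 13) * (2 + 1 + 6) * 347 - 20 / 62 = 114544440 / 33449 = 3424.45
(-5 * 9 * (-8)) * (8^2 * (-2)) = -46080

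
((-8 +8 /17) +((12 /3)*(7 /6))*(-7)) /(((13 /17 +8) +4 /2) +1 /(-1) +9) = -2050 /957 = -2.14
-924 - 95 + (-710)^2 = 503081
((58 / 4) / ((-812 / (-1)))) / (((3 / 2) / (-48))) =-4 / 7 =-0.57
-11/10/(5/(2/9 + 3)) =-319/450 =-0.71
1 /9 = 0.11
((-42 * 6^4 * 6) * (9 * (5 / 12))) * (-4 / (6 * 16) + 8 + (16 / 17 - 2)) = -143649450 / 17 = -8449967.65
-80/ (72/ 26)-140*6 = -7820/ 9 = -868.89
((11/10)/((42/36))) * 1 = 33/35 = 0.94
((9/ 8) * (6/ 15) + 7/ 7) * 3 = 87/ 20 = 4.35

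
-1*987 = -987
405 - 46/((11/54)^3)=-6704289/1331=-5037.03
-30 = -30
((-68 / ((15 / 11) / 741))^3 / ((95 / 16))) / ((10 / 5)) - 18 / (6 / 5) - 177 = -2655412769784512 / 625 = -4248660431655.22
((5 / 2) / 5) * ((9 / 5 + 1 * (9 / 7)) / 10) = 27 / 175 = 0.15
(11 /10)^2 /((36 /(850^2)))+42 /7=874441 /36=24290.03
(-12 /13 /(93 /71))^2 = 80656 /162409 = 0.50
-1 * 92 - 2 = -94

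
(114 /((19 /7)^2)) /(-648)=-49 /2052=-0.02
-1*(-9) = 9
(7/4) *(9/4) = 63/16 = 3.94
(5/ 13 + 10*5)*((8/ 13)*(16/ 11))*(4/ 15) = 67072/ 5577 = 12.03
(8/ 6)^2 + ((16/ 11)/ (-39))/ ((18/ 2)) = 6848/ 3861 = 1.77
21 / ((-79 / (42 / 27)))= -98 / 237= -0.41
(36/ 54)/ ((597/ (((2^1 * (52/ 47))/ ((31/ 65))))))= 13520/ 2609487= 0.01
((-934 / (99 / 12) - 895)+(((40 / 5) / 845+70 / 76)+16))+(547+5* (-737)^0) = -465475963 / 1059630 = -439.28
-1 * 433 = -433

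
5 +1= 6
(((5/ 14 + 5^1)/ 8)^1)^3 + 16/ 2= 11661299/ 1404928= 8.30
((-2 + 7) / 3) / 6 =5 / 18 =0.28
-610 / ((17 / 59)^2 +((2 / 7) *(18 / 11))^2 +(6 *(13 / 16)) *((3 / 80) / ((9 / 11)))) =-8057406649600 / 6935263887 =-1161.80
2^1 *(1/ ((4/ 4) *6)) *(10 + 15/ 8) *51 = 1615/ 8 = 201.88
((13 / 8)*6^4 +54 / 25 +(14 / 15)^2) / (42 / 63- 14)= -118633 / 750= -158.18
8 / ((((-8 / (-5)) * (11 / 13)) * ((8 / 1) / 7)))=455 / 88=5.17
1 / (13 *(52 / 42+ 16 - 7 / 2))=42 / 7501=0.01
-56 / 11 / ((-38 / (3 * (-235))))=-19740 / 209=-94.45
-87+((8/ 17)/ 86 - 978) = -1064.99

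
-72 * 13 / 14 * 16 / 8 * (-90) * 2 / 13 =12960 / 7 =1851.43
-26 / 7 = -3.71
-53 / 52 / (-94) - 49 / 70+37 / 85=-0.25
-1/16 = -0.06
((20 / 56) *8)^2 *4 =1600 / 49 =32.65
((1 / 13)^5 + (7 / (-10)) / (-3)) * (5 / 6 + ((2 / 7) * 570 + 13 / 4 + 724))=194512622959 / 935658360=207.89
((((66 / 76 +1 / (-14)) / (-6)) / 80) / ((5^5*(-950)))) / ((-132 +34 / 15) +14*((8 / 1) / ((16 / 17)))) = -53 / 1017117500000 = -0.00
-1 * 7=-7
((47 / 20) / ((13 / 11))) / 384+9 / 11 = 904247 / 1098240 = 0.82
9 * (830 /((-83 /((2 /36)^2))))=-5 /18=-0.28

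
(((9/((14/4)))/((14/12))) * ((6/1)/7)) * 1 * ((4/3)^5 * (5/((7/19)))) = 778240/7203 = 108.04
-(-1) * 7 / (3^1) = 7 / 3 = 2.33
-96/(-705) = 32/235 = 0.14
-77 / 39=-1.97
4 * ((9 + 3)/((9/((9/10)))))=24/5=4.80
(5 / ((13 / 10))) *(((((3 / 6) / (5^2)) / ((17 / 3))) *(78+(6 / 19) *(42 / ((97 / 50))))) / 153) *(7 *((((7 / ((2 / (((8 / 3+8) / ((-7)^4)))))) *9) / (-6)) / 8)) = -52118 / 339283399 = -0.00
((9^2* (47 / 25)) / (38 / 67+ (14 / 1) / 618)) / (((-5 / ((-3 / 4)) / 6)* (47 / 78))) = 588606993 / 1526375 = 385.62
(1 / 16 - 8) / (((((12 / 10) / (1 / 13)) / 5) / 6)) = -3175 / 208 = -15.26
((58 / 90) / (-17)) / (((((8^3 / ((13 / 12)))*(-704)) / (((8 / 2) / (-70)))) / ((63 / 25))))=-377 / 22978560000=-0.00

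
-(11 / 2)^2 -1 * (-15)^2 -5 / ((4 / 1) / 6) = -1051 / 4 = -262.75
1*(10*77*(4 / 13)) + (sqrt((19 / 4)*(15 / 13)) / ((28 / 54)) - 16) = 27*sqrt(3705) / 364 + 2872 / 13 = 225.44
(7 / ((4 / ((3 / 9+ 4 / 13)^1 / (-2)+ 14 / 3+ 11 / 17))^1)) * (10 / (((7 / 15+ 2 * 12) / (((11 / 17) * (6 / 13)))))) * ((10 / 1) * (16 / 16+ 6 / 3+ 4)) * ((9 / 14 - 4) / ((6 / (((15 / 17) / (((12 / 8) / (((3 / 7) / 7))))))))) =-6418231875 / 4266065986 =-1.50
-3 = -3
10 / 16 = 5 / 8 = 0.62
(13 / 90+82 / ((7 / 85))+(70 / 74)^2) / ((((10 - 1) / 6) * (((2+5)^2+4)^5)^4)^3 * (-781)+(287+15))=-3438680116 / 260184233572286487388796230508901267486033683268408873984145325646423681088307152192029221039426895523196915582685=-0.00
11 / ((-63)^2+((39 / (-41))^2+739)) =18491 / 7915669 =0.00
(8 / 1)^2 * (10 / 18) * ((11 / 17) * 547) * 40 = 77017600 / 153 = 503383.01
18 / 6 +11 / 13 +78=1064 / 13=81.85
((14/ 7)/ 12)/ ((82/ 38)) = 19/ 246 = 0.08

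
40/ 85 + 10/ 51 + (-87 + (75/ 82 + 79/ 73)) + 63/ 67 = -100341151/ 1203186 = -83.40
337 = 337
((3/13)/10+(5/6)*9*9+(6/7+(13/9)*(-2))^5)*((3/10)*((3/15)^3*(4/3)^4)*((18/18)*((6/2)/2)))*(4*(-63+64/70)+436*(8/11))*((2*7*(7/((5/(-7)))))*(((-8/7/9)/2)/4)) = 553119890223750656/9868983926484375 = 56.05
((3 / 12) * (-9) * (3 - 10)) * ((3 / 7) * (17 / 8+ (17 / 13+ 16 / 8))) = 15255 / 416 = 36.67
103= 103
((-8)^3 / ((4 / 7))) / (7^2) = -128 / 7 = -18.29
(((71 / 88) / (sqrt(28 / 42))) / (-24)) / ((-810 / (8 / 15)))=0.00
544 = 544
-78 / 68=-39 / 34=-1.15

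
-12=-12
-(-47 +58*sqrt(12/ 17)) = 47 - 116*sqrt(51)/ 17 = -1.73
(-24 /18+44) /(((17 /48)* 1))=2048 /17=120.47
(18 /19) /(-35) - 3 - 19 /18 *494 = -3138962 /5985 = -524.47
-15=-15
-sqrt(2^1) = -sqrt(2) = -1.41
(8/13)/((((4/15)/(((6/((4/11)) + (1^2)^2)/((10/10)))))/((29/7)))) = 2175/13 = 167.31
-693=-693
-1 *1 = -1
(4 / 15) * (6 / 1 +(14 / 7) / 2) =28 / 15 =1.87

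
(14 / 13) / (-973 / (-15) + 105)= 15 / 2366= 0.01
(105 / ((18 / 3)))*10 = 175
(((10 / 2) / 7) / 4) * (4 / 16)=5 / 112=0.04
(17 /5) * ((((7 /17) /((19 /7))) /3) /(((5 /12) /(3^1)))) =588 /475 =1.24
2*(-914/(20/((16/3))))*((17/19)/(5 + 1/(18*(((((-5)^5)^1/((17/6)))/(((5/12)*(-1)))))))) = -6712416000/76950323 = -87.23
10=10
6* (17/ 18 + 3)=71/ 3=23.67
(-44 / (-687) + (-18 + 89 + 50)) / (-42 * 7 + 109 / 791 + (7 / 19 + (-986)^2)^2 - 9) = 23749562221 / 185416513813469336589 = 0.00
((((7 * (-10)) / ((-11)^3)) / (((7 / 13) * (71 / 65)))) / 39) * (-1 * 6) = -1300 / 94501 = -0.01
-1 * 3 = -3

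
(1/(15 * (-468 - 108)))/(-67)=1/578880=0.00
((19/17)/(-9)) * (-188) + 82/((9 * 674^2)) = 811337633/34752114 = 23.35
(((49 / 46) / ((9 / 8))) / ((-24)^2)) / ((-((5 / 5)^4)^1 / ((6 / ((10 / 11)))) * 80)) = -539 / 3974400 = -0.00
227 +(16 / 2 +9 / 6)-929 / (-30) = 267.47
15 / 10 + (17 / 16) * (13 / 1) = 15.31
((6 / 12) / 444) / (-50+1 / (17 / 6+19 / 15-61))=-569 / 25272480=-0.00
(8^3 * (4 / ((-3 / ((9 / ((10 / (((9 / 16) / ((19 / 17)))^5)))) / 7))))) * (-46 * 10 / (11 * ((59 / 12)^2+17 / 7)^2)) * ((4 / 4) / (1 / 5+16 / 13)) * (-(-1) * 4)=0.47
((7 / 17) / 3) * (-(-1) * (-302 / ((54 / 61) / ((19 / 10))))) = -88.97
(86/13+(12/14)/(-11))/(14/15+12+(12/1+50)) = 24540/281281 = 0.09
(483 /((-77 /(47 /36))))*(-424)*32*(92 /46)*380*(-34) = -94748871680 /33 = -2871177929.70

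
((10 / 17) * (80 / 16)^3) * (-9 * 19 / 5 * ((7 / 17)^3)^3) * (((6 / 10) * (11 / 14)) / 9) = -90363255675 / 2015993900449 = -0.04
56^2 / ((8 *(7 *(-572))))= -14 / 143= -0.10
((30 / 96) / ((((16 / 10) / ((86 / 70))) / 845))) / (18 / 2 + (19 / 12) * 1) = 545025 / 28448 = 19.16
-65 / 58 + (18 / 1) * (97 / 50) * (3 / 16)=62951 / 11600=5.43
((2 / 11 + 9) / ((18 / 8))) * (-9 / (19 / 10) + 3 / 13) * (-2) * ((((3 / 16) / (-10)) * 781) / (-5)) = 2660441 / 24700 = 107.71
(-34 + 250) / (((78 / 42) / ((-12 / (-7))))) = 2592 / 13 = 199.38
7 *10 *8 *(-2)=-1120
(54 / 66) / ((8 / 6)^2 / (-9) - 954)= -0.00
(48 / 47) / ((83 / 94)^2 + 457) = 9024 / 4044941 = 0.00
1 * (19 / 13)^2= 361 / 169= 2.14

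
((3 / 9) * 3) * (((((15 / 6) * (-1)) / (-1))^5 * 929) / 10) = 580625 / 64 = 9072.27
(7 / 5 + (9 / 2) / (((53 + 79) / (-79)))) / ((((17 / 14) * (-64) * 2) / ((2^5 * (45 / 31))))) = 0.39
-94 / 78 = -47 / 39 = -1.21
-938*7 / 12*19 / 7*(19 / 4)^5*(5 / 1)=-110322590945 / 6144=-17956150.87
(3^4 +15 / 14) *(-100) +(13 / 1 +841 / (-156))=-8953891 / 1092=-8199.53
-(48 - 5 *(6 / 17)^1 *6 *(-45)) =-8916 / 17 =-524.47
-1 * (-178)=178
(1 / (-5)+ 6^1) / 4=29 / 20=1.45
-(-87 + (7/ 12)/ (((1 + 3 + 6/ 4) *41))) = 235415/ 2706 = 87.00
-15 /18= -5 /6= -0.83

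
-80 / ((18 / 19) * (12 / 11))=-2090 / 27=-77.41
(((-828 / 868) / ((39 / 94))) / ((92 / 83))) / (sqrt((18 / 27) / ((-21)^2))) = -35109 * sqrt(6) / 1612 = -53.35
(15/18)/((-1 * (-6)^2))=-5/216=-0.02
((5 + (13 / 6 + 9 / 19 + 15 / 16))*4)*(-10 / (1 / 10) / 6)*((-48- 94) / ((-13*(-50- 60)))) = 2777165 / 48906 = 56.79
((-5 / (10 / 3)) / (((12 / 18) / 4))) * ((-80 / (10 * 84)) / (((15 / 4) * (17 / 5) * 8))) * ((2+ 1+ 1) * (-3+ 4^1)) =0.03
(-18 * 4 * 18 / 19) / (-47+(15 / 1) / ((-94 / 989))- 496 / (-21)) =2558304 / 6796091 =0.38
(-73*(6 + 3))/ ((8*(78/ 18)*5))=-1971/ 520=-3.79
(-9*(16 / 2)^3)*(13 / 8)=-7488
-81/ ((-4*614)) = 81/ 2456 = 0.03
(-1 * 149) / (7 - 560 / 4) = 149 / 133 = 1.12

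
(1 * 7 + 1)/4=2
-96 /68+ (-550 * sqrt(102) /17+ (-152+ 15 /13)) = -479.01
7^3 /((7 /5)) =245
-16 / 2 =-8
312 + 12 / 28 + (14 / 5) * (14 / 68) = 186238 / 595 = 313.01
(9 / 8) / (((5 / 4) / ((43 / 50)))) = 387 / 500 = 0.77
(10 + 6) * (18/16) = 18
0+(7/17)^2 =49/289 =0.17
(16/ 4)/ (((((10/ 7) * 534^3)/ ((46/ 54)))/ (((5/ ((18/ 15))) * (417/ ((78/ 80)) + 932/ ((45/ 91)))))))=54448429/ 360773525502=0.00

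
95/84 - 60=-4945/84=-58.87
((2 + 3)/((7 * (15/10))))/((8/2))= 5/42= 0.12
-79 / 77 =-1.03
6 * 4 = 24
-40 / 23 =-1.74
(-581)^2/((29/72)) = 24304392/29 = 838082.48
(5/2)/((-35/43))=-43/14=-3.07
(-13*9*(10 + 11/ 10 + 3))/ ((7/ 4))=-32994/ 35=-942.69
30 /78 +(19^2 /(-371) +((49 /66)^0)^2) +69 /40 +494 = 95714667 /192920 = 496.14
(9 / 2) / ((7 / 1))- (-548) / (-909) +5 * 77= 4900019 / 12726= 385.04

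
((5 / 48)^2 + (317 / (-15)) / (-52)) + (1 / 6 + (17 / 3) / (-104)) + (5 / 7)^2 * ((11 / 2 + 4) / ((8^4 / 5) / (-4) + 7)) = 3664584229 / 7257519360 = 0.50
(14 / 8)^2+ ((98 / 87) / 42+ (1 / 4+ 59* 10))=2477785 / 4176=593.34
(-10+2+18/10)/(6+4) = -31/50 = -0.62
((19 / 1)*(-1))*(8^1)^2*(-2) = 2432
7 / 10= 0.70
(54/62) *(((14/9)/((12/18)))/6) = 21/62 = 0.34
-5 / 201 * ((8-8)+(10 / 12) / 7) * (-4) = 50 / 4221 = 0.01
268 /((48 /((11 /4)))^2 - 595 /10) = 64856 /59329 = 1.09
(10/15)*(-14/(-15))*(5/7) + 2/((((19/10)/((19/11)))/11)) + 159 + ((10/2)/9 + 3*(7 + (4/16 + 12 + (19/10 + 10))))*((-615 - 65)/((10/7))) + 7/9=-2005489/45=-44566.42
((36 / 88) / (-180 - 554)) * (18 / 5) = -81 / 40370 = -0.00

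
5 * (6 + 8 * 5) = 230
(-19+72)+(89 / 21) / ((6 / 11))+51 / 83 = 641957 / 10458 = 61.38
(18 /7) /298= 9 /1043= 0.01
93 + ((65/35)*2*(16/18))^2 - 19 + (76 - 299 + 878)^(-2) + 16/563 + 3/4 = 328553401903613/3834706106700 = 85.68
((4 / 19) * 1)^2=16 / 361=0.04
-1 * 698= -698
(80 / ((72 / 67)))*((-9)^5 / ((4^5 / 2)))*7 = -15385545 / 256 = -60099.79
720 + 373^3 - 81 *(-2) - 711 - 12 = 51895276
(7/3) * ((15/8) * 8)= 35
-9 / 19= -0.47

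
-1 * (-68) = 68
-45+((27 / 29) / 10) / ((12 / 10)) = -5211 / 116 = -44.92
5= 5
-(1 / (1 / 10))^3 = -1000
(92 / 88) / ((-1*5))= -23 / 110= -0.21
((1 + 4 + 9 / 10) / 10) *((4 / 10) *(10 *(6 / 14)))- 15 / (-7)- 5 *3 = -2073 / 175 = -11.85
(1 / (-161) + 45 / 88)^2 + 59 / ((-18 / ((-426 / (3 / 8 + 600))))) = 7465005440129 / 2892350615616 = 2.58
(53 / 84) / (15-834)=-0.00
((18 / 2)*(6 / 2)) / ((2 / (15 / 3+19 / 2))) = 783 / 4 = 195.75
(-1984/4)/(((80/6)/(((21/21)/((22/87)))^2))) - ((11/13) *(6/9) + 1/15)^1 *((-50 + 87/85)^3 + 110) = 73451.38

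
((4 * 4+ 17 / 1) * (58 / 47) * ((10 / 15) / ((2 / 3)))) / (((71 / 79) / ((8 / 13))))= 1209648 / 43381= 27.88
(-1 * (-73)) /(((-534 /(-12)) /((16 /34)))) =1168 /1513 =0.77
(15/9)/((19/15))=25/19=1.32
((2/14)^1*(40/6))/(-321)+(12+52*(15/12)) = 519037/6741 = 77.00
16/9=1.78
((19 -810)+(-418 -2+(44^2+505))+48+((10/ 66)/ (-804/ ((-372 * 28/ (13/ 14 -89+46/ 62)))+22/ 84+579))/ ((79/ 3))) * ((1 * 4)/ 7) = 2874304542239688/ 3935862996373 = 730.29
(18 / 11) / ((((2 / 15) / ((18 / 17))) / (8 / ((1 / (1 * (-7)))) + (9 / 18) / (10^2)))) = -2721357 / 3740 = -727.64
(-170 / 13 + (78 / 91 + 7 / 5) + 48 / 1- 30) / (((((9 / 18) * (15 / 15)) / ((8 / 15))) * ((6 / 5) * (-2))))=-1452 / 455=-3.19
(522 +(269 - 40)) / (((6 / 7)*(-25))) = -5257 / 150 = -35.05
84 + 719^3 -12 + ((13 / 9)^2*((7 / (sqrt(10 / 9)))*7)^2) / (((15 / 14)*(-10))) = 2508938618867 / 6750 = 371694610.20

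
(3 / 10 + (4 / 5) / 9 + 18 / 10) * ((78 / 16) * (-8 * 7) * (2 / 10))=-17927 / 150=-119.51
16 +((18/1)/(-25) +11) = 657/25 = 26.28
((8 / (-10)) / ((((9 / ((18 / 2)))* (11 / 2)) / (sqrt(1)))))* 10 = -16 / 11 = -1.45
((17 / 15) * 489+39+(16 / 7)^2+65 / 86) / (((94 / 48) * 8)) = 37874187 / 990290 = 38.25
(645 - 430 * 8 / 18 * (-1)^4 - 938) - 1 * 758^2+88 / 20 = -25876967 / 45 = -575043.71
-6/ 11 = -0.55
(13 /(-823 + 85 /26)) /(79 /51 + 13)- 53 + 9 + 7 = -292572170 /7907123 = -37.00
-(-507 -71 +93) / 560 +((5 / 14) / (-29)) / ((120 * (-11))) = 46415 / 53592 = 0.87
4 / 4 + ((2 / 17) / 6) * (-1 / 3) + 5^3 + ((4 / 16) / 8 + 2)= 626809 / 4896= 128.02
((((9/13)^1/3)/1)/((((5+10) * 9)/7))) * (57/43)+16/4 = 33673/8385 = 4.02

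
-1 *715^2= -511225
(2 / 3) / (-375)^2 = 2 / 421875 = 0.00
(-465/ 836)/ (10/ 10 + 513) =-465/ 429704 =-0.00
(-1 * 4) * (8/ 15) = -32/ 15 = -2.13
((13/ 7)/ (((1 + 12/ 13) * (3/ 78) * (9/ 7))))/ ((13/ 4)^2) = 416/ 225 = 1.85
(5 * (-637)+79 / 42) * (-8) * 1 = 534764 / 21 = 25464.95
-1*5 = -5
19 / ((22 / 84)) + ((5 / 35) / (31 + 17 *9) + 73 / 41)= 43175499 / 580888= 74.33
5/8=0.62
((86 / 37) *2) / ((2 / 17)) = 39.51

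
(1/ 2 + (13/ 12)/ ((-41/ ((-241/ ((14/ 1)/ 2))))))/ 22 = 4855/ 75768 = 0.06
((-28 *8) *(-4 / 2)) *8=3584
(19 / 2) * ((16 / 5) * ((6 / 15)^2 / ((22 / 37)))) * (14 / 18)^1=78736 / 12375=6.36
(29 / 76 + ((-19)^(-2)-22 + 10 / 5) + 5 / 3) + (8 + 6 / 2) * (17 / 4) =62383 / 2166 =28.80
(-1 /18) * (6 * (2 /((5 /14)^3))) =-5488 /375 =-14.63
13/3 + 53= 172/3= 57.33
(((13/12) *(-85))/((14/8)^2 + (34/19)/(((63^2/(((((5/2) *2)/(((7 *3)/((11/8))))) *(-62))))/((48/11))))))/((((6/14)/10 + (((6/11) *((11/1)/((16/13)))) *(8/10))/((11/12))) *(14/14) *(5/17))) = -678706708680/28158148379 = -24.10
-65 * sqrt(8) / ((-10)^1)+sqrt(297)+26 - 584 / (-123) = 3 * sqrt(33)+13 * sqrt(2)+3782 / 123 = 66.37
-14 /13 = -1.08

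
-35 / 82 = -0.43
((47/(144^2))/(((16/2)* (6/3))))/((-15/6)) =-47/829440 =-0.00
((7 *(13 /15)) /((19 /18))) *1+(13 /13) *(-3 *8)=-1734 /95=-18.25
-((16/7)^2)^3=-16777216/117649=-142.60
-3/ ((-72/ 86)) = 43/ 12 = 3.58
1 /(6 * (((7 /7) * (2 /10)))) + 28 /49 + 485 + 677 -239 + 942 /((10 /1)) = 213907 /210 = 1018.60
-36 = -36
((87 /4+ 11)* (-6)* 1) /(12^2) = -131 /96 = -1.36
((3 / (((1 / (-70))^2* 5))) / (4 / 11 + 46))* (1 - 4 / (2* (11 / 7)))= -294 / 17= -17.29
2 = 2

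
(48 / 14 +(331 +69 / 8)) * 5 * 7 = 96055 / 8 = 12006.88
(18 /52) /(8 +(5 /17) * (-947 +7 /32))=-2448 /1912729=-0.00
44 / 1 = 44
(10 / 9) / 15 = 2 / 27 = 0.07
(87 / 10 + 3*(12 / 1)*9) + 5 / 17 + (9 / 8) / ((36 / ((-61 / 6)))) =5429279 / 16320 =332.68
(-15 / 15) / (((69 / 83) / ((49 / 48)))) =-4067 / 3312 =-1.23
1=1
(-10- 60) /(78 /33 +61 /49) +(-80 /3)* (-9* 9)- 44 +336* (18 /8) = 1109662 /389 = 2852.60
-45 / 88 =-0.51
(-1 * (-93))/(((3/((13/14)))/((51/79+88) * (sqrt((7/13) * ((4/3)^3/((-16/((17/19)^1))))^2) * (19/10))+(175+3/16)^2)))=3690581 * sqrt(91)/74655+3166294027/3584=883924.16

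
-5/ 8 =-0.62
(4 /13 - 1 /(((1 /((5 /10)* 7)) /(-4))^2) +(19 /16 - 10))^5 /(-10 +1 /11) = 1531887848914905801621027 /42436853235712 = 36098054688.60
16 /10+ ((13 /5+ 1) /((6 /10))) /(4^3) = 271 /160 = 1.69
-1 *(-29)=29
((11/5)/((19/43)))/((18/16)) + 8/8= 4639/855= 5.43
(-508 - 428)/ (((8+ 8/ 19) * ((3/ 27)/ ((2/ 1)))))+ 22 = -19787/ 10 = -1978.70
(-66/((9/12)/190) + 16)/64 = -261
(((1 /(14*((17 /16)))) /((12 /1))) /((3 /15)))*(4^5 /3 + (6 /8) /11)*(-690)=-25912375 /3927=-6598.52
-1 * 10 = -10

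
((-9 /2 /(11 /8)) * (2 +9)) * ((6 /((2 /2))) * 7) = -1512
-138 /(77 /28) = -552 /11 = -50.18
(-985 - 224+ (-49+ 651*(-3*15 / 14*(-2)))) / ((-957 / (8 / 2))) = -12.23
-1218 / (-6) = 203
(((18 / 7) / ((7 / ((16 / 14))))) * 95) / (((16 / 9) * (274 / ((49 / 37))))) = 7695 / 70966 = 0.11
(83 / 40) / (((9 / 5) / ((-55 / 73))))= -4565 / 5256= -0.87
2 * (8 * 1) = 16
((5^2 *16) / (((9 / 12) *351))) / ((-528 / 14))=-1400 / 34749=-0.04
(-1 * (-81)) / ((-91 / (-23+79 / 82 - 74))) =91125 / 1066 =85.48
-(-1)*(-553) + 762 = 209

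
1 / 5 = 0.20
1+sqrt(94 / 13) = 1+sqrt(1222) / 13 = 3.69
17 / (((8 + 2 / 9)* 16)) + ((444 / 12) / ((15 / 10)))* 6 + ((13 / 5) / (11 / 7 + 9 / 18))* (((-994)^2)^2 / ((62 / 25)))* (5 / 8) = 308799977532.50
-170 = -170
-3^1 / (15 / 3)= -3 / 5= -0.60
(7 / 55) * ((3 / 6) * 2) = 7 / 55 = 0.13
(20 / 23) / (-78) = -10 / 897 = -0.01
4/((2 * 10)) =1/5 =0.20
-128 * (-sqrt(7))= 338.66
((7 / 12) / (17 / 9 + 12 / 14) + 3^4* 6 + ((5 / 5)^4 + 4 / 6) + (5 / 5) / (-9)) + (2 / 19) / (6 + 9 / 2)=404038231 / 828324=487.78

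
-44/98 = -22/49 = -0.45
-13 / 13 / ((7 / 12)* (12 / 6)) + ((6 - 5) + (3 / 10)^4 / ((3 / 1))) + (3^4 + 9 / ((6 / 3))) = 5995189 / 70000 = 85.65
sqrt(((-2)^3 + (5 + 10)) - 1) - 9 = -9 + sqrt(6) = -6.55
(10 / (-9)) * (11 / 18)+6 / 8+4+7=3587 / 324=11.07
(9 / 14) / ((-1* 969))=-3 / 4522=-0.00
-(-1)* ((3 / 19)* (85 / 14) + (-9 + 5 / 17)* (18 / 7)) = -96897 / 4522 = -21.43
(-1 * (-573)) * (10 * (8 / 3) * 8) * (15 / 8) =229200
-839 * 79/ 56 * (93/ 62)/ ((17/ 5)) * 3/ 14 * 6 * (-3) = 26843805/ 13328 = 2014.09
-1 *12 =-12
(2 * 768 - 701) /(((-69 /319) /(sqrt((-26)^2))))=-6925490 /69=-100369.42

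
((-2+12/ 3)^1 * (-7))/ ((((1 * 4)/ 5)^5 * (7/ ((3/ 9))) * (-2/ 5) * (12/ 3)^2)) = 15625/ 49152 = 0.32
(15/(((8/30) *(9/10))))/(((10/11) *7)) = 275/28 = 9.82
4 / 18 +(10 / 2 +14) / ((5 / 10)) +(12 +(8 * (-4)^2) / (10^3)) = 56644 / 1125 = 50.35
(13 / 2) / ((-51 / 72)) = -156 / 17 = -9.18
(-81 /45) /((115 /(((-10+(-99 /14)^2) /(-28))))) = 70569 /3155600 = 0.02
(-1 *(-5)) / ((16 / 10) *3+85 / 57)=1425 / 1793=0.79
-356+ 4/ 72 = -6407/ 18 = -355.94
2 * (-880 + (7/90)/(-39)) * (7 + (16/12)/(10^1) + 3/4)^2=-691055701303/6318000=-109378.87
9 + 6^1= 15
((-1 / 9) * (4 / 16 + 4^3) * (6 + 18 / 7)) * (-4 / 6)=2570 / 63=40.79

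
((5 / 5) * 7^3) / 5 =68.60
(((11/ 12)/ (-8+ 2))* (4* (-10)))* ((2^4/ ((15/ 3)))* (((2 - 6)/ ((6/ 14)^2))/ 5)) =-34496/ 405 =-85.18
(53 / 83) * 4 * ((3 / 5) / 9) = 212 / 1245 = 0.17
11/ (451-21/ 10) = 0.02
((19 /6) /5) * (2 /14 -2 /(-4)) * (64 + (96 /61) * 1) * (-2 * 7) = -22800 /61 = -373.77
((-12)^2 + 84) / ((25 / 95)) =4332 / 5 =866.40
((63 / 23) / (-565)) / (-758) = 63 / 9850210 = 0.00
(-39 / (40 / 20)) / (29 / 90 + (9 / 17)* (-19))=29835 / 14897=2.00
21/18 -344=-2057/6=-342.83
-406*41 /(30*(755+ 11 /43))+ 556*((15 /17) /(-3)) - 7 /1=-1418302973 /8281380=-171.26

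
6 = 6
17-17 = 0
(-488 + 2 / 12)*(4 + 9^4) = -19215755 / 6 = -3202625.83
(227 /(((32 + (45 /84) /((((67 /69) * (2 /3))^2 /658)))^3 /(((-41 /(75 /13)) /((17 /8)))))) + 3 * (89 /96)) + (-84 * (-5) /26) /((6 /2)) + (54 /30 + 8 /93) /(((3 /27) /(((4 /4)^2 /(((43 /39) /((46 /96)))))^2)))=11.37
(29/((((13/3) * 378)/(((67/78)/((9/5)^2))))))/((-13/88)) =-1068650/33633873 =-0.03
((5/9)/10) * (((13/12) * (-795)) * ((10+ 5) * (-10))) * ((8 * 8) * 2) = 2756000/3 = 918666.67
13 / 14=0.93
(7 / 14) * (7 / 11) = 7 / 22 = 0.32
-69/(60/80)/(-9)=92/9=10.22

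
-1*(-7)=7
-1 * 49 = -49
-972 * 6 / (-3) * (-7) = -13608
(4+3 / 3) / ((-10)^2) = 1 / 20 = 0.05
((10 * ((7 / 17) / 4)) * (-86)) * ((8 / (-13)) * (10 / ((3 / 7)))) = 842800 / 663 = 1271.19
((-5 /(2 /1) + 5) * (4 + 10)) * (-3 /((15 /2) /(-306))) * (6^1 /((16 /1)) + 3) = 28917 /2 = 14458.50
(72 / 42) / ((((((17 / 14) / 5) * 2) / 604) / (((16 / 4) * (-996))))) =-144380160 / 17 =-8492950.59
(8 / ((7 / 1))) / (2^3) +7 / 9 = 58 / 63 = 0.92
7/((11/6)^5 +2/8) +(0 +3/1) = 77631/23285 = 3.33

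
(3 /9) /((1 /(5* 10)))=50 /3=16.67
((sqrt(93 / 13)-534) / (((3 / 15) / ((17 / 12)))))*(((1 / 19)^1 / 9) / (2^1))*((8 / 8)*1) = -11.00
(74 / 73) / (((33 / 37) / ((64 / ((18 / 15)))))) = 438080 / 7227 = 60.62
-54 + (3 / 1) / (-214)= -11559 / 214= -54.01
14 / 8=7 / 4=1.75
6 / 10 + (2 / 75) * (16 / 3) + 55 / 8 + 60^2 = 6493711 / 1800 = 3607.62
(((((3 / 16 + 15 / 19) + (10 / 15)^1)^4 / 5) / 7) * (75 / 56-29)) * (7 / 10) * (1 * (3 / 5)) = -7820921902207549 / 3228391047168000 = -2.42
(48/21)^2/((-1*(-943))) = 256/46207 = 0.01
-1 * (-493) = 493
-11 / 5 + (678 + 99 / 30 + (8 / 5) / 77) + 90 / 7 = 532823 / 770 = 691.98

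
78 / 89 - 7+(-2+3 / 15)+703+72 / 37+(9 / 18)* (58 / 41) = 471012878 / 675065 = 697.73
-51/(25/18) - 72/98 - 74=-136532/1225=-111.45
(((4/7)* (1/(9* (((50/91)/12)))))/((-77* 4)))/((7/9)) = -78/13475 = -0.01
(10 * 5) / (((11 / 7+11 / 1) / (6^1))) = 525 / 22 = 23.86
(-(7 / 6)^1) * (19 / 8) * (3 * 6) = -49.88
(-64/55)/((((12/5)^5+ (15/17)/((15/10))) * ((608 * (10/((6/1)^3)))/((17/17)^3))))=-229500/445315673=-0.00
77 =77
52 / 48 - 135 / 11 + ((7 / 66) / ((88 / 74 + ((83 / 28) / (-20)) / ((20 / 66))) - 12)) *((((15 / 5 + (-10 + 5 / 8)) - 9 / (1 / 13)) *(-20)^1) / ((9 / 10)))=-3112142803 / 84288348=-36.92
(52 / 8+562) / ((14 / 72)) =20466 / 7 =2923.71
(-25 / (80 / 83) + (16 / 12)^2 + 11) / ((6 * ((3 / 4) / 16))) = -3790 / 81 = -46.79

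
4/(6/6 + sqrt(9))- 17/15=-2/15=-0.13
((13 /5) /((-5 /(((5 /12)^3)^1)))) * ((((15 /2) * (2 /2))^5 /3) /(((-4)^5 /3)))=1828125 /2097152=0.87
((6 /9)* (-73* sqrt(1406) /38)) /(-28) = 1.72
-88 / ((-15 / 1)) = 88 / 15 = 5.87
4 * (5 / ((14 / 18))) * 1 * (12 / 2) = 1080 / 7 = 154.29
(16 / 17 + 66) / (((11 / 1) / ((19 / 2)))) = 10811 / 187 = 57.81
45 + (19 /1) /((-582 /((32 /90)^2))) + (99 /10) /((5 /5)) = 64697531 /1178550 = 54.90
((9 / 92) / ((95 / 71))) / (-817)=-0.00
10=10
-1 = -1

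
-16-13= -29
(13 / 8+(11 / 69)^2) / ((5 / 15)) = 62861 / 12696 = 4.95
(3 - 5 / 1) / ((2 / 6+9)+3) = -6 / 37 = -0.16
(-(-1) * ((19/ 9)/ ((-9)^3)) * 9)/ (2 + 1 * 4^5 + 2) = -19/ 749412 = -0.00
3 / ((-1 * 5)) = -3 / 5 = -0.60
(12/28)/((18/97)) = 97/42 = 2.31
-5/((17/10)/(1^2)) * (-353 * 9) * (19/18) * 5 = 838375/17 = 49316.18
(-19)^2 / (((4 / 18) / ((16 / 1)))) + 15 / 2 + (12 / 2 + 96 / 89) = 4629171 / 178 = 26006.58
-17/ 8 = -2.12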